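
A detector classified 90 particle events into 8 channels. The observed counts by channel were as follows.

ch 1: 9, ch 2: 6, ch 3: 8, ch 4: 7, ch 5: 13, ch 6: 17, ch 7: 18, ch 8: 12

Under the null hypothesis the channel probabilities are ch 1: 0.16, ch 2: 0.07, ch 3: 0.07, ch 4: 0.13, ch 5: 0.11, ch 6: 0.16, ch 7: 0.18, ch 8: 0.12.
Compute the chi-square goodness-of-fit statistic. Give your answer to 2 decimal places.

6.16

Expected counts E_i = n·p_i: 90×0.16 = 14.4, 90×0.07 = 6.3, 90×0.07 = 6.3, 90×0.13 = 11.7, 90×0.11 = 9.9, 90×0.16 = 14.4, 90×0.18 = 16.2, 90×0.12 = 10.8.
ch 1: (9 − 14.4)²/14.4 = 29.16/14.4 = 2.025
ch 2: (6 − 6.3)²/6.3 = 0.09/6.3 = 0.014
ch 3: (8 − 6.3)²/6.3 = 2.89/6.3 = 0.459
ch 4: (7 − 11.7)²/11.7 = 22.09/11.7 = 1.888
ch 5: (13 − 9.9)²/9.9 = 9.61/9.9 = 0.971
ch 6: (17 − 14.4)²/14.4 = 6.76/14.4 = 0.469
ch 7: (18 − 16.2)²/16.2 = 3.24/16.2 = 0.200
ch 8: (12 − 10.8)²/10.8 = 1.44/10.8 = 0.133
Sum = 6.16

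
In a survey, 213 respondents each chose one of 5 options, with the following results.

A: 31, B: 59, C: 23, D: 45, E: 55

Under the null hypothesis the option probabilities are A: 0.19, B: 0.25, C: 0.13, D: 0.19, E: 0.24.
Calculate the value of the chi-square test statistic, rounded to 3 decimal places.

4.433

Expected counts E_i = n·p_i: 213×0.19 = 40.47, 213×0.25 = 53.25, 213×0.13 = 27.69, 213×0.19 = 40.47, 213×0.24 = 51.12.
cat         O        E   (O−E)²/E
A          31    40.47     2.2160
B          59    53.25     0.6209
C          23    27.69     0.7944
D          45    40.47     0.5071
E          55    51.12     0.2945
Sum = 4.433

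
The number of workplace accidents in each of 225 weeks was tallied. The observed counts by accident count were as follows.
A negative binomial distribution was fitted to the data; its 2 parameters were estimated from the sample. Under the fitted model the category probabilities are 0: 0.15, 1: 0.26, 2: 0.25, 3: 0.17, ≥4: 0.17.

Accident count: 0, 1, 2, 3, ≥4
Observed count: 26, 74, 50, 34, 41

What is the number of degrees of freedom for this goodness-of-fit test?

There are k = 5 categories and 2 parameters estimated from the data, so df = 5 − 1 − 2 = 2.

2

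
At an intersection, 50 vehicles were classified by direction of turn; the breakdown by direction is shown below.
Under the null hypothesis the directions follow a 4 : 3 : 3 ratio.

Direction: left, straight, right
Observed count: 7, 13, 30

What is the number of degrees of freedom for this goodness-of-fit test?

2

There are k = 3 categories and no parameters were estimated from the data, so df = 3 − 1 = 2.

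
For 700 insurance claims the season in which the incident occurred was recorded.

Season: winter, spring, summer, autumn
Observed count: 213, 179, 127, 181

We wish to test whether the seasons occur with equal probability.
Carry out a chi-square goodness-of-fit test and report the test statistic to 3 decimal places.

Expected count for each of the 4 categories: 700/4 = 175.
cat         O        E   (O−E)²/E
winter    213      175     8.2514
spring    179      175     0.0914
summer    127      175    13.1657
autumn    181      175     0.2057
Sum = 21.714

21.714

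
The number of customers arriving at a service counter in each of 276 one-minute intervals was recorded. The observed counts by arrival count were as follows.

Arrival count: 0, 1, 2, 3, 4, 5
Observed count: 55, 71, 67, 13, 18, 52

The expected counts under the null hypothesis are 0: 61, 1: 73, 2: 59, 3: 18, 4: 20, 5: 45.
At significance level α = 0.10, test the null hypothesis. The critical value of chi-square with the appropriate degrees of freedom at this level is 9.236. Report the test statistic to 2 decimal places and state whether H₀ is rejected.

cat         O        E   (O−E)²/E
0          55       61      0.590
1          71       73      0.055
2          67       59      1.085
3          13       18      1.389
4          18       20      0.200
5          52       45      1.089
Sum = 4.41
df = 5. Since 4.41 < 9.236, we do not reject H₀.

4.41; do not reject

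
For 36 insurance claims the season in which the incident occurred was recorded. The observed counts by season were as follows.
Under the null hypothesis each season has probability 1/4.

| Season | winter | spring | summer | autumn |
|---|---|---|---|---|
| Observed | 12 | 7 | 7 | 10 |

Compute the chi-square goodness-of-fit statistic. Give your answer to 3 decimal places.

Expected count for each of the 4 categories: 36/4 = 9.
winter: (12 − 9)²/9 = 9/9 = 1.0000
spring: (7 − 9)²/9 = 4/9 = 0.4444
summer: (7 − 9)²/9 = 4/9 = 0.4444
autumn: (10 − 9)²/9 = 1/9 = 0.1111
Sum = 2.000

2.000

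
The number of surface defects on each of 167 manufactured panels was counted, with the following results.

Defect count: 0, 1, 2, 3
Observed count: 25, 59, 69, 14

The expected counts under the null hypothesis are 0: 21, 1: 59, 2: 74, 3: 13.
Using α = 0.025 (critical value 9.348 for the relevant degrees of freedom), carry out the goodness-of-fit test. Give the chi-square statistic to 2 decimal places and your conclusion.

1.18; do not reject

0: (25 − 21)²/21 = 16/21 = 0.762
1: (59 − 59)²/59 = 0/59 = 0.000
2: (69 − 74)²/74 = 25/74 = 0.338
3: (14 − 13)²/13 = 1/13 = 0.077
Sum = 1.18
df = 3. Since 1.18 < 9.348, we do not reject H₀.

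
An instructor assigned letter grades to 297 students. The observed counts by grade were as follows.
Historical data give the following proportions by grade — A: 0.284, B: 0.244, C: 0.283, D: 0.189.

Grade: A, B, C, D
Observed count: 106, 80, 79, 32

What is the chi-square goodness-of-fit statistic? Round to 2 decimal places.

Expected counts E_i = n·p_i: 297×0.284 = 84.348, 297×0.244 = 72.468, 297×0.283 = 84.051, 297×0.189 = 56.133.
A: (106 − 84.348)²/84.348 = 468.809104/84.348 = 5.558
B: (80 − 72.468)²/72.468 = 56.731024/72.468 = 0.783
C: (79 − 84.051)²/84.051 = 25.512601/84.051 = 0.304
D: (32 − 56.133)²/56.133 = 582.401689/56.133 = 10.375
Sum = 17.02

17.02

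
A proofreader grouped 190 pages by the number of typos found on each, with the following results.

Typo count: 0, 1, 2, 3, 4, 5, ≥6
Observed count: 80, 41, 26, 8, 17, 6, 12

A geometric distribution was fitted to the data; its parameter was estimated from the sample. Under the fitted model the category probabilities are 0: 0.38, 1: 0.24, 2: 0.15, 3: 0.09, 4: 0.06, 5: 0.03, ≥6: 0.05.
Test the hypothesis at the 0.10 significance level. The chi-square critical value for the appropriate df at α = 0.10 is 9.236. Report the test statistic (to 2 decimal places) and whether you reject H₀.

Expected counts E_i = n·p_i: 190×0.38 = 72.2, 190×0.24 = 45.6, 190×0.15 = 28.5, 190×0.09 = 17.1, 190×0.06 = 11.4, 190×0.03 = 5.7, 190×0.05 = 9.5.
0: (80 − 72.2)²/72.2 = 60.84/72.2 = 0.843
1: (41 − 45.6)²/45.6 = 21.16/45.6 = 0.464
2: (26 − 28.5)²/28.5 = 6.25/28.5 = 0.219
3: (8 − 17.1)²/17.1 = 82.81/17.1 = 4.843
4: (17 − 11.4)²/11.4 = 31.36/11.4 = 2.751
5: (6 − 5.7)²/5.7 = 0.09/5.7 = 0.016
≥6: (12 − 9.5)²/9.5 = 6.25/9.5 = 0.658
Sum = 9.79
df = 5. Since 9.79 > 9.236, we reject H₀.

9.79; reject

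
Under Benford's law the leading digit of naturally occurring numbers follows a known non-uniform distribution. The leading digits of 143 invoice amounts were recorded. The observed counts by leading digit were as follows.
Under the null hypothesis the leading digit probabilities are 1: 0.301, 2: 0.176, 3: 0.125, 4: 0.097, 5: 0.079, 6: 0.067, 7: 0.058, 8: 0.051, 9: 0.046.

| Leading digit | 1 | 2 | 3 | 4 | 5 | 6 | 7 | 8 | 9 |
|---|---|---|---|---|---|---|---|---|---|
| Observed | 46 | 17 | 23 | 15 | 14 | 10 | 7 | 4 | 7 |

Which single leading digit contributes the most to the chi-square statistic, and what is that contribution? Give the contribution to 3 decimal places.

Expected counts E_i = n·p_i: 143×0.301 = 43.043, 143×0.176 = 25.168, 143×0.125 = 17.875, 143×0.097 = 13.871, 143×0.079 = 11.297, 143×0.067 = 9.581, 143×0.058 = 8.294, 143×0.051 = 7.293, 143×0.046 = 6.578.
χ² = (46−43.043)²/43.043 + (17−25.168)²/25.168 + (23−17.875)²/17.875 + (15−13.871)²/13.871 + (14−11.297)²/11.297 + (10−9.581)²/9.581 + (7−8.294)²/8.294 + (4−7.293)²/7.293 + (7−6.578)²/6.578
   = 0.2031 + 2.6508 + 1.4694 + 0.0919 + 0.6467 + 0.0183 + 0.2019 + 1.4869 + 0.0271
The largest term is for 2: 2.651.

2, 2.651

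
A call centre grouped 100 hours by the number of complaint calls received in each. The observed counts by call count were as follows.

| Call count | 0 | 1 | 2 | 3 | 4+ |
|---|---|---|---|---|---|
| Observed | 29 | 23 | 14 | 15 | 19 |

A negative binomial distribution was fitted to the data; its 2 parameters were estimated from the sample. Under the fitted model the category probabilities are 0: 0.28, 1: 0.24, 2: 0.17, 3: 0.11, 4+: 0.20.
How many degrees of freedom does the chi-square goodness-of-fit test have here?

There are k = 5 categories and 2 parameters estimated from the data, so df = 5 − 1 − 2 = 2.

2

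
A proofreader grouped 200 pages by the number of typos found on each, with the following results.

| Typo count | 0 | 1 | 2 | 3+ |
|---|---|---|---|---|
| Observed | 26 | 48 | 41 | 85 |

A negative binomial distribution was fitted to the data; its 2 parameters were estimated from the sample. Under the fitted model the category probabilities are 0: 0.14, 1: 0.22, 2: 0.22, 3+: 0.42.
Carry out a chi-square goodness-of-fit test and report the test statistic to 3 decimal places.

0.723

Expected counts E_i = n·p_i: 200×0.14 = 28, 200×0.22 = 44, 200×0.22 = 44, 200×0.42 = 84.
χ² = (26−28)²/28 + (48−44)²/44 + (41−44)²/44 + (85−84)²/84
   = 0.1429 + 0.3636 + 0.2045 + 0.0119
Sum = 0.723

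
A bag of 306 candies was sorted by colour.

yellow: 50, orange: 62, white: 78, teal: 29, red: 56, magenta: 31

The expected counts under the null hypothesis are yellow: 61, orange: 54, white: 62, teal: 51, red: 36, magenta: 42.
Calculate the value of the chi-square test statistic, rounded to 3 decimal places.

cat          O        E   (O−E)²/E
yellow      50       61     1.9836
orange      62       54     1.1852
white       78       62     4.1290
teal        29       51     9.4902
red         56       36    11.1111
magenta     31       42     2.8810
Sum = 30.780

30.780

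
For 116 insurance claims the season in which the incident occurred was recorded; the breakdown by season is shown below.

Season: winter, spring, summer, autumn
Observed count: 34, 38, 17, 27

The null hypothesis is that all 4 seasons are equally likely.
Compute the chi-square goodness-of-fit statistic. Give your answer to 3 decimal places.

8.759

Expected count for each of the 4 categories: 116/4 = 29.
winter: (34 − 29)²/29 = 25/29 = 0.8621
spring: (38 − 29)²/29 = 81/29 = 2.7931
summer: (17 − 29)²/29 = 144/29 = 4.9655
autumn: (27 − 29)²/29 = 4/29 = 0.1379
Sum = 8.759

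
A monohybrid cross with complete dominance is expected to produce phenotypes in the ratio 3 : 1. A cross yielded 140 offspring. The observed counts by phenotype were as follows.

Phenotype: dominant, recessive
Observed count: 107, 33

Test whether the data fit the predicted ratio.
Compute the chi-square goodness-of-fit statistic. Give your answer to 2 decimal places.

0.15

Ratio total = 4. Expected counts: 140×3/4 = 105, 140×1/4 = 35.
dominant: (107 − 105)²/105 = 4/105 = 0.038
recessive: (33 − 35)²/35 = 4/35 = 0.114
Sum = 0.15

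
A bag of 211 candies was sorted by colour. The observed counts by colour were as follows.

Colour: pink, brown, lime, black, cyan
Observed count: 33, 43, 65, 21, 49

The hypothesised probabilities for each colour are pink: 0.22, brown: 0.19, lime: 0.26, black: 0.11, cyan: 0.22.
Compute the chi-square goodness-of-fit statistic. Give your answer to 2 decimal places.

Expected counts E_i = n·p_i: 211×0.22 = 46.42, 211×0.19 = 40.09, 211×0.26 = 54.86, 211×0.11 = 23.21, 211×0.22 = 46.42.
χ² = (33−46.42)²/46.42 + (43−40.09)²/40.09 + (65−54.86)²/54.86 + (21−23.21)²/23.21 + (49−46.42)²/46.42
   = 3.880 + 0.211 + 1.874 + 0.210 + 0.143
Sum = 6.32

6.32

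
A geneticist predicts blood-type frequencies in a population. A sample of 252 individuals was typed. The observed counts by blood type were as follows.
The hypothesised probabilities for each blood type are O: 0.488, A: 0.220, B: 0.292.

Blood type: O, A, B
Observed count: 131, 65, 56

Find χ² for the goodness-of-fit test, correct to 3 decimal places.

6.374

Expected counts E_i = n·p_i: 252×0.488 = 122.976, 252×0.220 = 55.44, 252×0.292 = 73.584.
χ² = (131−122.976)²/122.976 + (65−55.44)²/55.44 + (56−73.584)²/73.584
   = 0.5236 + 1.6485 + 4.2020
Sum = 6.374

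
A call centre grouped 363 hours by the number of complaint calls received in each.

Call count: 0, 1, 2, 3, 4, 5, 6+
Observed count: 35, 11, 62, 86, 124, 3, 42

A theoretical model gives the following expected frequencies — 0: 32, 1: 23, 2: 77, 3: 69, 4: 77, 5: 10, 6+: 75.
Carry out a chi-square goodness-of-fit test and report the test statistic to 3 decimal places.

61.761

0: (35 − 32)²/32 = 9/32 = 0.2813
1: (11 − 23)²/23 = 144/23 = 6.2609
2: (62 − 77)²/77 = 225/77 = 2.9221
3: (86 − 69)²/69 = 289/69 = 4.1884
4: (124 − 77)²/77 = 2209/77 = 28.6883
5: (3 − 10)²/10 = 49/10 = 4.9000
6+: (42 − 75)²/75 = 1089/75 = 14.5200
Sum = 61.761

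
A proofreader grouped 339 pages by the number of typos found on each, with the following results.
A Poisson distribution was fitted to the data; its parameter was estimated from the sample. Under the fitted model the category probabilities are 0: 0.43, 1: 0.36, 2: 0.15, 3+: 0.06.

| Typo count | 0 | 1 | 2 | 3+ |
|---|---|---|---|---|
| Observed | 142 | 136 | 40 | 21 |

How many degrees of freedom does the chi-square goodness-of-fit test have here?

2

There are k = 4 categories and 1 parameter estimated from the data, so df = 4 − 1 − 1 = 2.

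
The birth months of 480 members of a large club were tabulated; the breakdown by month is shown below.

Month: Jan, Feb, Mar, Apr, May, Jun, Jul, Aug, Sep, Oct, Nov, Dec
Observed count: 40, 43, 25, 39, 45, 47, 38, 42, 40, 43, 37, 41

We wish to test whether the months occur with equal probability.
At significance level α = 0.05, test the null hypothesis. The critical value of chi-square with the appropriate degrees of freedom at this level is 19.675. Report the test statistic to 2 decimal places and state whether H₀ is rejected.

8.40; do not reject

Expected count for each of the 12 categories: 480/12 = 40.
cat         O        E   (O−E)²/E
Jan        40       40      0.000
Feb        43       40      0.225
Mar        25       40      5.625
Apr        39       40      0.025
May        45       40      0.625
Jun        47       40      1.225
Jul        38       40      0.100
Aug        42       40      0.100
Sep        40       40      0.000
Oct        43       40      0.225
Nov        37       40      0.225
Dec        41       40      0.025
Sum = 8.40
df = 11. Since 8.40 < 19.675, we do not reject H₀.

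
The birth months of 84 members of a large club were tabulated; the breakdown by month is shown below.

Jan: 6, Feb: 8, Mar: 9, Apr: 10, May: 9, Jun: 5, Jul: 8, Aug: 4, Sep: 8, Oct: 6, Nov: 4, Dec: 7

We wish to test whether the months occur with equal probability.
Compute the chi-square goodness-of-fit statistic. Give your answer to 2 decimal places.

Expected count for each of the 12 categories: 84/12 = 7.
Jan: (6 − 7)²/7 = 1/7 = 0.143
Feb: (8 − 7)²/7 = 1/7 = 0.143
Mar: (9 − 7)²/7 = 4/7 = 0.571
Apr: (10 − 7)²/7 = 9/7 = 1.286
May: (9 − 7)²/7 = 4/7 = 0.571
Jun: (5 − 7)²/7 = 4/7 = 0.571
Jul: (8 − 7)²/7 = 1/7 = 0.143
Aug: (4 − 7)²/7 = 9/7 = 1.286
Sep: (8 − 7)²/7 = 1/7 = 0.143
Oct: (6 − 7)²/7 = 1/7 = 0.143
Nov: (4 − 7)²/7 = 9/7 = 1.286
Dec: (7 − 7)²/7 = 0/7 = 0.000
Sum = 6.29

6.29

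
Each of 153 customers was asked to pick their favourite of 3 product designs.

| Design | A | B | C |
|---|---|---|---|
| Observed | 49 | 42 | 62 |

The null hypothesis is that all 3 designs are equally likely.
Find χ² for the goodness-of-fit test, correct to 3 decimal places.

Under H₀ each category has probability 1/3, so each expected count is 153/3 = 51.
cat         O        E   (O−E)²/E
A          49       51     0.0784
B          42       51     1.5882
C          62       51     2.3725
Sum = 4.039

4.039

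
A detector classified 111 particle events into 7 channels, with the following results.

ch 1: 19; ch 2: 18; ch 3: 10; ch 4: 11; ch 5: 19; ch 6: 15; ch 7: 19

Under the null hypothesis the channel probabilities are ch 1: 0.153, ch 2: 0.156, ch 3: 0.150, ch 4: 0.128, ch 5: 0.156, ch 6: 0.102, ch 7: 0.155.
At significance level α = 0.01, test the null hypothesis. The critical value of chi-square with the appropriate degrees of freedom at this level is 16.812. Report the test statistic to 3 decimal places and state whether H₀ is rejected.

Expected counts E_i = n·p_i: 111×0.153 = 16.983, 111×0.156 = 17.316, 111×0.150 = 16.65, 111×0.128 = 14.208, 111×0.156 = 17.316, 111×0.102 = 11.322, 111×0.155 = 17.205.
χ² = (19−16.983)²/16.983 + (18−17.316)²/17.316 + (10−16.65)²/16.65 + (11−14.208)²/14.208 + (19−17.316)²/17.316 + (15−11.322)²/11.322 + (19−17.205)²/17.205
   = 0.2396 + 0.0270 + 2.6560 + 0.7243 + 0.1638 + 1.1948 + 0.1873
Sum = 5.193
df = 6. Since 5.193 < 16.812, we do not reject H₀.

5.193; do not reject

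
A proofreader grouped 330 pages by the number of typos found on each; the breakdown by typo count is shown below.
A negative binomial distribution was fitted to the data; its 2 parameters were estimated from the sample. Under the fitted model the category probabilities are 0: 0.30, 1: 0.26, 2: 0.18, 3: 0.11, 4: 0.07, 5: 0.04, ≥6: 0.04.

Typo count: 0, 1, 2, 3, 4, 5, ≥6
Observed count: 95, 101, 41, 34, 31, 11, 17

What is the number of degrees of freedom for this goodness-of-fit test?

There are k = 7 categories and 2 parameters estimated from the data, so df = 7 − 1 − 2 = 4.

4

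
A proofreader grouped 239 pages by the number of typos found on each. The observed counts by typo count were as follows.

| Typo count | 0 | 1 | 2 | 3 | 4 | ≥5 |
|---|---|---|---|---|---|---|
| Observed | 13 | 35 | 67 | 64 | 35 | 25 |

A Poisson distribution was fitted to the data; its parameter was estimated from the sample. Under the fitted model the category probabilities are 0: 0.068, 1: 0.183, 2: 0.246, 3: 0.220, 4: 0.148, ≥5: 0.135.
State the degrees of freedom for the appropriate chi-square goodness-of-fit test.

4

There are k = 6 categories and 1 parameter estimated from the data, so df = 6 − 1 − 1 = 4.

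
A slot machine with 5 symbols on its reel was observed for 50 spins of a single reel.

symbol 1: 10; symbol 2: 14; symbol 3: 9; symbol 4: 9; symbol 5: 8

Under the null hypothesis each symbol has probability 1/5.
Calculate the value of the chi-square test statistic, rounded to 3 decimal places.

2.200

Expected count for each of the 5 categories: 50/5 = 10.
symbol 1: (10 − 10)²/10 = 0/10 = 0.0000
symbol 2: (14 − 10)²/10 = 16/10 = 1.6000
symbol 3: (9 − 10)²/10 = 1/10 = 0.1000
symbol 4: (9 − 10)²/10 = 1/10 = 0.1000
symbol 5: (8 − 10)²/10 = 4/10 = 0.4000
Sum = 2.200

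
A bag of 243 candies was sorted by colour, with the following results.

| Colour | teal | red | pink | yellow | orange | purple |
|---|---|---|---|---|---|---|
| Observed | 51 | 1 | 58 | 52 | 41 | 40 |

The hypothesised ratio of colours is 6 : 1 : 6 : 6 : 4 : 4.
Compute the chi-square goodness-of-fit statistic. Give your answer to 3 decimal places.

8.787

Ratio total = 27. Expected counts: 243×6/27 = 54, 243×1/27 = 9, 243×6/27 = 54, 243×6/27 = 54, 243×4/27 = 36, 243×4/27 = 36.
χ² = (51−54)²/54 + (1−9)²/9 + (58−54)²/54 + (52−54)²/54 + (41−36)²/36 + (40−36)²/36
   = 0.1667 + 7.1111 + 0.2963 + 0.0741 + 0.6944 + 0.4444
Sum = 8.787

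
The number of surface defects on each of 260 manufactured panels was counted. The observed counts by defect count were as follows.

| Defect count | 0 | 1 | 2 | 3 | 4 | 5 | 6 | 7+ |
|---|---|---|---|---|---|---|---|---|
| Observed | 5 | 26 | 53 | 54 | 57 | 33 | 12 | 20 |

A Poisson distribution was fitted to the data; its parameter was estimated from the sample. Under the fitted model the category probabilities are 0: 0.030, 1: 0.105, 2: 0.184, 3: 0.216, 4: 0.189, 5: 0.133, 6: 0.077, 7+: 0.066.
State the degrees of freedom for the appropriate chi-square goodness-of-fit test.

There are k = 8 categories and 1 parameter estimated from the data, so df = 8 − 1 − 1 = 6.

6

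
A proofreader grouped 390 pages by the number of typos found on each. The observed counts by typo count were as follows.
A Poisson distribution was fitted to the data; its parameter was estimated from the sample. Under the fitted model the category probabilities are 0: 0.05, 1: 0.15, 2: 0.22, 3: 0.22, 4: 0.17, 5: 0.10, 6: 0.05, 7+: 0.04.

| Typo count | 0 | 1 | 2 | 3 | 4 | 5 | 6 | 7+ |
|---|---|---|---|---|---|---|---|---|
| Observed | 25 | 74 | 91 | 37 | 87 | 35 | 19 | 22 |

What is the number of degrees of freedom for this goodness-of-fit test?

There are k = 8 categories and 1 parameter estimated from the data, so df = 8 − 1 − 1 = 6.

6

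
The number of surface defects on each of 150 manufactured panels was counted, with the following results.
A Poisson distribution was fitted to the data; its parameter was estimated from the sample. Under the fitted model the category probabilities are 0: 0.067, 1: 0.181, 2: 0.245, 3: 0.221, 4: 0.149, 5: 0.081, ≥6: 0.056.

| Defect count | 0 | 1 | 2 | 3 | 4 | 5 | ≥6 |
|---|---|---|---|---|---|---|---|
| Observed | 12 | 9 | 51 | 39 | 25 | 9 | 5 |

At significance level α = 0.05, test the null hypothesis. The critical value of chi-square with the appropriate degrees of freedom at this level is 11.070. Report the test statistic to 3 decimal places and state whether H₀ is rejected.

21.577; reject

Expected counts E_i = n·p_i: 150×0.067 = 10.05, 150×0.181 = 27.15, 150×0.245 = 36.75, 150×0.221 = 33.15, 150×0.149 = 22.35, 150×0.081 = 12.15, 150×0.056 = 8.4.
cat         O        E   (O−E)²/E
0          12    10.05     0.3784
1           9    27.15    12.1334
2          51    36.75     5.5255
3          39    33.15     1.0324
4          25    22.35     0.3142
5           9    12.15     0.8167
≥6          5      8.4     1.3762
Sum = 21.577
df = 5. Since 21.577 > 11.070, we reject H₀.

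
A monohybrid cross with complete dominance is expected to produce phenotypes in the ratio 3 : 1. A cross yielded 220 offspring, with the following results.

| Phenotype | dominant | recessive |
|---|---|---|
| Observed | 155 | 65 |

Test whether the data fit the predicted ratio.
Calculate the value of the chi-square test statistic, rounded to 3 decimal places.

2.424

Ratio total = 4. Expected counts: 220×3/4 = 165, 220×1/4 = 55.
χ² = (155−165)²/165 + (65−55)²/55
   = 0.6061 + 1.8182
Sum = 2.424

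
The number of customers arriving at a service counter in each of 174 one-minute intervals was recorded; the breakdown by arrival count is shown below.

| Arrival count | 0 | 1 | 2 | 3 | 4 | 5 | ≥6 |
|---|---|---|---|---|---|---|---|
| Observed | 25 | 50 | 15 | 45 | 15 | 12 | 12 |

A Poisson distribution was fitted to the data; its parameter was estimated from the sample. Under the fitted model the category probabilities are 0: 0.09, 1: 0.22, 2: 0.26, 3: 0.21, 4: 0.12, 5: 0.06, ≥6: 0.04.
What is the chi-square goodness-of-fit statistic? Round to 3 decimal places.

36.870

Expected counts E_i = n·p_i: 174×0.09 = 15.66, 174×0.22 = 38.28, 174×0.26 = 45.24, 174×0.21 = 36.54, 174×0.12 = 20.88, 174×0.06 = 10.44, 174×0.04 = 6.96.
χ² = (25−15.66)²/15.66 + (50−38.28)²/38.28 + (15−45.24)²/45.24 + (45−36.54)²/36.54 + (15−20.88)²/20.88 + (12−10.44)²/10.44 + (12−6.96)²/6.96
   = 5.5706 + 3.5883 + 20.2135 + 1.9587 + 1.6559 + 0.2331 + 3.6497
Sum = 36.870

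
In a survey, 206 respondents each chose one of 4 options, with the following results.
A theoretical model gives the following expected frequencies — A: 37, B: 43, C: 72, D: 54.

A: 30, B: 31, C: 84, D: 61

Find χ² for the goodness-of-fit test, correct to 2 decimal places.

cat         O        E   (O−E)²/E
A          30       37      1.324
B          31       43      3.349
C          84       72      2.000
D          61       54      0.907
Sum = 7.58

7.58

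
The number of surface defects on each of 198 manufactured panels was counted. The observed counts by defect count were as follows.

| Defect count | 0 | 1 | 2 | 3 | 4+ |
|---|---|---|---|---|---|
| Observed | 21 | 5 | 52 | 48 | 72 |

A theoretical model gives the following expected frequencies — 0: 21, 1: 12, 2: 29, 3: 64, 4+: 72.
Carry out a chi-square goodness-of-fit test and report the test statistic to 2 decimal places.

26.32

χ² = (21−21)²/21 + (5−12)²/12 + (52−29)²/29 + (48−64)²/64 + (72−72)²/72
   = 0.000 + 4.083 + 18.241 + 4.000 + 0.000
Sum = 26.32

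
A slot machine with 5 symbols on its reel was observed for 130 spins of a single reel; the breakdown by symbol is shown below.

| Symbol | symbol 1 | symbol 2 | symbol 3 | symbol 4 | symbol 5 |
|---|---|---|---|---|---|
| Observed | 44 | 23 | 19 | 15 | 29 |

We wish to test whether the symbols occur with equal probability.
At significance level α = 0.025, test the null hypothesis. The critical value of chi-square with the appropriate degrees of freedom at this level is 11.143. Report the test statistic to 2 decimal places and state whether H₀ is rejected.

19.69; reject

Expected count for each of the 5 categories: 130/5 = 26.
χ² = (44−26)²/26 + (23−26)²/26 + (19−26)²/26 + (15−26)²/26 + (29−26)²/26
   = 12.462 + 0.346 + 1.885 + 4.654 + 0.346
Sum = 19.69
df = 4. Since 19.69 > 11.143, we reject H₀.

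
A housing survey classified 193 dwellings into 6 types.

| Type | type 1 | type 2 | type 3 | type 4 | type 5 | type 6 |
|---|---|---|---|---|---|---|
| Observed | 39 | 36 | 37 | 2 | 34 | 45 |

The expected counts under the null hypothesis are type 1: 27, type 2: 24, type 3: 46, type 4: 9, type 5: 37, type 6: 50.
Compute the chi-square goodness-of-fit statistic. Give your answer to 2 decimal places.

type 1: (39 − 27)²/27 = 144/27 = 5.333
type 2: (36 − 24)²/24 = 144/24 = 6.000
type 3: (37 − 46)²/46 = 81/46 = 1.761
type 4: (2 − 9)²/9 = 49/9 = 5.444
type 5: (34 − 37)²/37 = 9/37 = 0.243
type 6: (45 − 50)²/50 = 25/50 = 0.500
Sum = 19.28

19.28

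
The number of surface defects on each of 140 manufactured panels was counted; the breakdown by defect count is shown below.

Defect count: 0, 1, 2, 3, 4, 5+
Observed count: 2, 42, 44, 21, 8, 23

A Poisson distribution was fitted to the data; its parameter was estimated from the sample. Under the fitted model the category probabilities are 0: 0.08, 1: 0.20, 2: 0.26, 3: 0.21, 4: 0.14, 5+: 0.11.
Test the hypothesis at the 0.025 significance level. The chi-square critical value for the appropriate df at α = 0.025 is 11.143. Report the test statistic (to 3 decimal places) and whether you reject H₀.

Expected counts E_i = n·p_i: 140×0.08 = 11.2, 140×0.20 = 28, 140×0.26 = 36.4, 140×0.21 = 29.4, 140×0.14 = 19.6, 140×0.11 = 15.4.
cat         O        E   (O−E)²/E
0           2     11.2     7.5571
1          42       28     7.0000
2          44     36.4     1.5868
3          21     29.4     2.4000
4           8     19.6     6.8653
5+         23     15.4     3.7506
Sum = 29.160
df = 4. Since 29.160 > 11.143, we reject H₀.

29.160; reject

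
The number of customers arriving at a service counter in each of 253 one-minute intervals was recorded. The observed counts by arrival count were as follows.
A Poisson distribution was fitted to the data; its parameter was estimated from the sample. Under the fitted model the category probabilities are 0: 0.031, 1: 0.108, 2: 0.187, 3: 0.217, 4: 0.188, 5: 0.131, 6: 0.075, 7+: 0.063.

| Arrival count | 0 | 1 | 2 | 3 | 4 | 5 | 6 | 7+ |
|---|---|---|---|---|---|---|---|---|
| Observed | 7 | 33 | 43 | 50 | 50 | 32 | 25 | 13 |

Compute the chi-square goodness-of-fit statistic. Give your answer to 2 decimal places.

4.72

Expected counts E_i = n·p_i: 253×0.031 = 7.843, 253×0.108 = 27.324, 253×0.187 = 47.311, 253×0.217 = 54.901, 253×0.188 = 47.564, 253×0.131 = 33.143, 253×0.075 = 18.975, 253×0.063 = 15.939.
cat         O        E   (O−E)²/E
0           7    7.843      0.091
1          33   27.324      1.179
2          43   47.311      0.393
3          50   54.901      0.438
4          50   47.564      0.125
5          32   33.143      0.039
6          25   18.975      1.913
7+         13   15.939      0.542
Sum = 4.72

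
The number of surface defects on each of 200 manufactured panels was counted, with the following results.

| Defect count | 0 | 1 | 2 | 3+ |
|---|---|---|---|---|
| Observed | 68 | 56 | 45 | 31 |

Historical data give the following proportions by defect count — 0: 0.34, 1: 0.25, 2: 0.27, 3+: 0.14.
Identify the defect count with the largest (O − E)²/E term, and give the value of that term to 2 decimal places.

2, 1.50

Expected counts E_i = n·p_i: 200×0.34 = 68, 200×0.25 = 50, 200×0.27 = 54, 200×0.14 = 28.
χ² = (68−68)²/68 + (56−50)²/50 + (45−54)²/54 + (31−28)²/28
   = 0.000 + 0.720 + 1.500 + 0.321
The largest term is for 2: 1.50.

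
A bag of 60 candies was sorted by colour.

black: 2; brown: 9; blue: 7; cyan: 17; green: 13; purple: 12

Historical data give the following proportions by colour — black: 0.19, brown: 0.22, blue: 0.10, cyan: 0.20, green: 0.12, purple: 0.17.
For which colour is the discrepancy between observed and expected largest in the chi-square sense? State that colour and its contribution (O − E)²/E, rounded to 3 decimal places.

black, 7.751

Expected counts E_i = n·p_i: 60×0.19 = 11.4, 60×0.22 = 13.2, 60×0.10 = 6, 60×0.20 = 12, 60×0.12 = 7.2, 60×0.17 = 10.2.
χ² = (2−11.4)²/11.4 + (9−13.2)²/13.2 + (7−6)²/6 + (17−12)²/12 + (13−7.2)²/7.2 + (12−10.2)²/10.2
   = 7.7509 + 1.3364 + 0.1667 + 2.0833 + 4.6722 + 0.3176
The largest term is for black: 7.751.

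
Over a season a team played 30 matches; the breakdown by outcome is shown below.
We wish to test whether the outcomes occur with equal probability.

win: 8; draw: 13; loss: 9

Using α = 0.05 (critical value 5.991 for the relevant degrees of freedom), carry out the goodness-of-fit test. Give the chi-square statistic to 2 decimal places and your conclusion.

1.40; do not reject

Expected count for each of the 3 categories: 30/3 = 10.
win: (8 − 10)²/10 = 4/10 = 0.400
draw: (13 − 10)²/10 = 9/10 = 0.900
loss: (9 − 10)²/10 = 1/10 = 0.100
Sum = 1.40
df = 2. Since 1.40 < 5.991, we do not reject H₀.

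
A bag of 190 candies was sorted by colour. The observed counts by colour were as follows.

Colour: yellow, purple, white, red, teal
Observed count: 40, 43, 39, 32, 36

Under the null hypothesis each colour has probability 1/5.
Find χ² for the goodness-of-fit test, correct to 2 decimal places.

1.84

Under H₀ each category has probability 1/5, so each expected count is 190/5 = 38.
χ² = (40−38)²/38 + (43−38)²/38 + (39−38)²/38 + (32−38)²/38 + (36−38)²/38
   = 0.105 + 0.658 + 0.026 + 0.947 + 0.105
Sum = 1.84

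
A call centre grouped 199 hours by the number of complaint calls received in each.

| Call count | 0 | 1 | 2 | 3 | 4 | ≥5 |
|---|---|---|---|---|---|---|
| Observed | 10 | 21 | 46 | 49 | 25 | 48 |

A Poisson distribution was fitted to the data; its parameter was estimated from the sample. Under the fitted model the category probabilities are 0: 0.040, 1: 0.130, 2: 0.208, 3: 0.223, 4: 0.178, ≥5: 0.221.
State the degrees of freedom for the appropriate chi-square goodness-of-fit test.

4

There are k = 6 categories and 1 parameter estimated from the data, so df = 6 − 1 − 1 = 4.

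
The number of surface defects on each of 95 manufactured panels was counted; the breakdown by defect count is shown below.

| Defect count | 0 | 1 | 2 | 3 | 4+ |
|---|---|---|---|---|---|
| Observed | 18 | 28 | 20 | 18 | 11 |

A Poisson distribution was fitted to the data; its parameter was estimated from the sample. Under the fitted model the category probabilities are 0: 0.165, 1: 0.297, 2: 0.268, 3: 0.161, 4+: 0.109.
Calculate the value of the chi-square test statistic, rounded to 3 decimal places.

Expected counts E_i = n·p_i: 95×0.165 = 15.675, 95×0.297 = 28.215, 95×0.268 = 25.46, 95×0.161 = 15.295, 95×0.109 = 10.355.
cat         O        E   (O−E)²/E
0          18   15.675     0.3449
1          28   28.215     0.0016
2          20    25.46     1.1709
3          18   15.295     0.4784
4+         11   10.355     0.0402
Sum = 2.036

2.036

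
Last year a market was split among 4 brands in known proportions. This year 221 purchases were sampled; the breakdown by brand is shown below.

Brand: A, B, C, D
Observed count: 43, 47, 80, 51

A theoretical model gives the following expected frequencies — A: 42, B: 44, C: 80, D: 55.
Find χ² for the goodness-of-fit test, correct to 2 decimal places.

0.52

cat         O        E   (O−E)²/E
A          43       42      0.024
B          47       44      0.205
C          80       80      0.000
D          51       55      0.291
Sum = 0.52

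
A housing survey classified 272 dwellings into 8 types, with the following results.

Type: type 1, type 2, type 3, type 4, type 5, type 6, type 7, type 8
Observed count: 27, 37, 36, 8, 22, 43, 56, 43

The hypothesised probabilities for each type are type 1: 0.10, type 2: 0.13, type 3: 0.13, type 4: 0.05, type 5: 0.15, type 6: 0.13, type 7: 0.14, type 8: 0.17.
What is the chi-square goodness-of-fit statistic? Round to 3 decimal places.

Expected counts E_i = n·p_i: 272×0.10 = 27.2, 272×0.13 = 35.36, 272×0.13 = 35.36, 272×0.05 = 13.6, 272×0.15 = 40.8, 272×0.13 = 35.36, 272×0.14 = 38.08, 272×0.17 = 46.24.
cat         O        E   (O−E)²/E
type 1     27     27.2     0.0015
type 2     37    35.36     0.0761
type 3     36    35.36     0.0116
type 4      8     13.6     2.3059
type 5     22     40.8     8.6627
type 6     43    35.36     1.6507
type 7     56    38.08     8.4329
type 8     43    46.24     0.2270
Sum = 21.368

21.368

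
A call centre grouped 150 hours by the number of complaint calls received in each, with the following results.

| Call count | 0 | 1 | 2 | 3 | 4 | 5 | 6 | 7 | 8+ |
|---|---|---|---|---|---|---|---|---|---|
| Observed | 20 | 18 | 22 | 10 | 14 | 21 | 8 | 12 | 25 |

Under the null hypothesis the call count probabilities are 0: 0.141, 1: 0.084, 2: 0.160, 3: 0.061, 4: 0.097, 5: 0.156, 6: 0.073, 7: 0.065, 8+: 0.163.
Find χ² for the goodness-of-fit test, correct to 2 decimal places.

4.22

Expected counts E_i = n·p_i: 150×0.141 = 21.15, 150×0.084 = 12.6, 150×0.160 = 24, 150×0.061 = 9.15, 150×0.097 = 14.55, 150×0.156 = 23.4, 150×0.073 = 10.95, 150×0.065 = 9.75, 150×0.163 = 24.45.
χ² = (20−21.15)²/21.15 + (18−12.6)²/12.6 + (22−24)²/24 + (10−9.15)²/9.15 + (14−14.55)²/14.55 + (21−23.4)²/23.4 + (8−10.95)²/10.95 + (12−9.75)²/9.75 + (25−24.45)²/24.45
   = 0.063 + 2.314 + 0.167 + 0.079 + 0.021 + 0.246 + 0.795 + 0.519 + 0.012
Sum = 4.22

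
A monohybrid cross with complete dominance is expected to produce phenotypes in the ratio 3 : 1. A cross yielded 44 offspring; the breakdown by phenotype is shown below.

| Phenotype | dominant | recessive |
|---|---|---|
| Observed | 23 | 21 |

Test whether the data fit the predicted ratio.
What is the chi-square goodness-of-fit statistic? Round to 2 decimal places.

Ratio total = 4. Expected counts: 44×3/4 = 33, 44×1/4 = 11.
dominant: (23 − 33)²/33 = 100/33 = 3.030
recessive: (21 − 11)²/11 = 100/11 = 9.091
Sum = 12.12

12.12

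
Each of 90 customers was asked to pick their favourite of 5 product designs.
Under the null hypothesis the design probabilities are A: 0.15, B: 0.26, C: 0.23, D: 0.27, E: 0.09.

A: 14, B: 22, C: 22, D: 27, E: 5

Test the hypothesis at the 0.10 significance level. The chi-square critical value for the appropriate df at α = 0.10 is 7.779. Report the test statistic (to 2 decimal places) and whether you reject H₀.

1.67; do not reject

Expected counts E_i = n·p_i: 90×0.15 = 13.5, 90×0.26 = 23.4, 90×0.23 = 20.7, 90×0.27 = 24.3, 90×0.09 = 8.1.
χ² = (14−13.5)²/13.5 + (22−23.4)²/23.4 + (22−20.7)²/20.7 + (27−24.3)²/24.3 + (5−8.1)²/8.1
   = 0.019 + 0.084 + 0.082 + 0.300 + 1.186
Sum = 1.67
df = 4. Since 1.67 < 7.779, we do not reject H₀.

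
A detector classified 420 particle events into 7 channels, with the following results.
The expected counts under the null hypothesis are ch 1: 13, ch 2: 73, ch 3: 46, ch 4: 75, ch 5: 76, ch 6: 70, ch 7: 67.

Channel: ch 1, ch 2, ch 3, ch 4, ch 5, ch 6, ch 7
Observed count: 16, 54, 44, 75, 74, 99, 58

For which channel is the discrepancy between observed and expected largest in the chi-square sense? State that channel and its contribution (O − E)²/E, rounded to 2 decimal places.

ch 6, 12.01

χ² = (16−13)²/13 + (54−73)²/73 + (44−46)²/46 + (75−75)²/75 + (74−76)²/76 + (99−70)²/70 + (58−67)²/67
   = 0.692 + 4.945 + 0.087 + 0.000 + 0.053 + 12.014 + 1.209
The largest term is for ch 6: 12.01.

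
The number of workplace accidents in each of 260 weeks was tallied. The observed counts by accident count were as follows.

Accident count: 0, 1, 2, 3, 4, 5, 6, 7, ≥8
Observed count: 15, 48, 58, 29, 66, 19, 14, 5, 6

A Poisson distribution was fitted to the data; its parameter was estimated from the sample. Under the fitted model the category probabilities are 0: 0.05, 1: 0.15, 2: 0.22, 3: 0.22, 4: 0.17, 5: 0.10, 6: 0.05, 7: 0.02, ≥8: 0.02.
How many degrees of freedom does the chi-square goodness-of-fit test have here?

There are k = 9 categories and 1 parameter estimated from the data, so df = 9 − 1 − 1 = 7.

7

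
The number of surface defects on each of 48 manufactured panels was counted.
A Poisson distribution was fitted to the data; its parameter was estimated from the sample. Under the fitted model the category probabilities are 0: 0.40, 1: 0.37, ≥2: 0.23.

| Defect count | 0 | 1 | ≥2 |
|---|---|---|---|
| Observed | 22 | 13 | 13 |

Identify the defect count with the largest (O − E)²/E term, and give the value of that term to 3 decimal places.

1, 1.276

Expected counts E_i = n·p_i: 48×0.40 = 19.2, 48×0.37 = 17.76, 48×0.23 = 11.04.
cat         O        E   (O−E)²/E
0          22     19.2     0.4083
1          13    17.76     1.2758
≥2         13    11.04     0.3480
The largest term is for 1: 1.276.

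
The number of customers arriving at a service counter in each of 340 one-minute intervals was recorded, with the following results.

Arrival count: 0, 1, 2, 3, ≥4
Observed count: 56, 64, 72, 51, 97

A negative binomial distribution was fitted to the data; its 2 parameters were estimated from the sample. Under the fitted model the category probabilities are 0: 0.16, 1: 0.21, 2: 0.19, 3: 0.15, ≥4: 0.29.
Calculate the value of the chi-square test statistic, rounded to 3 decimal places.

Expected counts E_i = n·p_i: 340×0.16 = 54.4, 340×0.21 = 71.4, 340×0.19 = 64.6, 340×0.15 = 51, 340×0.29 = 98.6.
cat         O        E   (O−E)²/E
0          56     54.4     0.0471
1          64     71.4     0.7669
2          72     64.6     0.8477
3          51       51     0.0000
≥4         97     98.6     0.0260
Sum = 1.688

1.688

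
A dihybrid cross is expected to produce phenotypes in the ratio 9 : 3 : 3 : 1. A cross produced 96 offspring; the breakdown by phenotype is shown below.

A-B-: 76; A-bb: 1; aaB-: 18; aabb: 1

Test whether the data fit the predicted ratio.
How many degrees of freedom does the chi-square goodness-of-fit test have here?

3

There are k = 4 categories and no parameters were estimated from the data, so df = 4 − 1 = 3.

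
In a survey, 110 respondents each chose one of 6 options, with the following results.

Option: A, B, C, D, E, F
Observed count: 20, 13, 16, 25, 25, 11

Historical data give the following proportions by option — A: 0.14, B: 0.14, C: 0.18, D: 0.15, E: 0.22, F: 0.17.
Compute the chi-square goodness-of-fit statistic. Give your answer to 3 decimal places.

Expected counts E_i = n·p_i: 110×0.14 = 15.4, 110×0.14 = 15.4, 110×0.18 = 19.8, 110×0.15 = 16.5, 110×0.22 = 24.2, 110×0.17 = 18.7.
cat         O        E   (O−E)²/E
A          20     15.4     1.3740
B          13     15.4     0.3740
C          16     19.8     0.7293
D          25     16.5     4.3788
E          25     24.2     0.0264
F          11     18.7     3.1706
Sum = 10.053

10.053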